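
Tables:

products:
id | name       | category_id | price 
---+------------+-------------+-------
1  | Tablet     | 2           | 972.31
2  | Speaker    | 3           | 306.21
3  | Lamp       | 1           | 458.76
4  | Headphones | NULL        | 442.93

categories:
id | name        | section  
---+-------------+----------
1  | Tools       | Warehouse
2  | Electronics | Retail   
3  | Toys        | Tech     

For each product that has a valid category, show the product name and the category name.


INNER JOIN keeps only products rows whose category_id matches an id in categories. Walk through each product:
  - product 1 (Tablet): category_id=2 -> matches Electronics
  - product 2 (Speaker): category_id=3 -> matches Toys
  - product 3 (Lamp): category_id=1 -> matches Tools
  - product 4 (Headphones): category_id=NULL, no match -> dropped
So 1 of 4 rows is dropped.

SQL:
SELECT a.name, b.name AS category
FROM products a
INNER JOIN categories b ON a.category_id = b.id

Result:
name    | category   
--------+------------
Tablet  | Electronics
Speaker | Toys       
Lamp    | Tools      


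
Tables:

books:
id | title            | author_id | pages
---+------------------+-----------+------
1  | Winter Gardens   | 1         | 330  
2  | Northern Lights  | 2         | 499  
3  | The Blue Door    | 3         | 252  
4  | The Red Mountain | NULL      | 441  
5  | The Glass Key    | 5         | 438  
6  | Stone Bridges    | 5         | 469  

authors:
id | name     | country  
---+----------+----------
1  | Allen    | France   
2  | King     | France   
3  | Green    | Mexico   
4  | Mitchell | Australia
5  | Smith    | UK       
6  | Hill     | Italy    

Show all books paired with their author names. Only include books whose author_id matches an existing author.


INNER JOIN keeps only books rows whose author_id matches an id in authors. Walk through each book:
  - book 1 (Winter Gardens): author_id=1 -> matches Allen
  - book 2 (Northern Lights): author_id=2 -> matches King
  - book 3 (The Blue Door): author_id=3 -> matches Green
  - book 4 (The Red Mountain): author_id=NULL, no match -> dropped
  - book 5 (The Glass Key): author_id=5 -> matches Smith
  - book 6 (Stone Bridges): author_id=5 -> matches Smith
So 1 of 6 rows is dropped.

SQL:
SELECT a.title, b.name AS author
FROM books a
INNER JOIN authors b ON a.author_id = b.id

Result:
title           | author
----------------+-------
Winter Gardens  | Allen 
Northern Lights | King  
The Blue Door   | Green 
The Glass Key   | Smith 
Stone Bridges   | Smith 


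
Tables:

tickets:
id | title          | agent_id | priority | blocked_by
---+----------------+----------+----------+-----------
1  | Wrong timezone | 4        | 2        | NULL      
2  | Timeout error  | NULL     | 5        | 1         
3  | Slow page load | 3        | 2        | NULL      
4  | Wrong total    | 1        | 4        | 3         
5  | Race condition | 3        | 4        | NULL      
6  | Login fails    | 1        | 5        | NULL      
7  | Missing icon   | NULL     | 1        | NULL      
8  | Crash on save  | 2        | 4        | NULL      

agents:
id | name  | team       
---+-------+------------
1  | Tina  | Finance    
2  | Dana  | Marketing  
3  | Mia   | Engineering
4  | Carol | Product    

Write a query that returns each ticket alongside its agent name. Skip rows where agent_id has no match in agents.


INNER JOIN keeps only tickets rows whose agent_id matches an id in agents. Walk through each ticket:
  - ticket 1 (Wrong timezone): agent_id=4 -> matches Carol
  - ticket 2 (Timeout error): agent_id=NULL, no match -> dropped
  - ticket 3 (Slow page load): agent_id=3 -> matches Mia
  - ticket 4 (Wrong total): agent_id=1 -> matches Tina
  - ticket 5 (Race condition): agent_id=3 -> matches Mia
  - ticket 6 (Login fails): agent_id=1 -> matches Tina
  - ticket 7 (Missing icon): agent_id=NULL, no match -> dropped
  - ticket 8 (Crash on save): agent_id=2 -> matches Dana
So 2 of 8 rows are dropped.

SQL:
SELECT a.title, b.name AS agent
FROM tickets a
INNER JOIN agents b ON a.agent_id = b.id

Result:
title          | agent
---------------+------
Wrong timezone | Carol
Slow page load | Mia  
Wrong total    | Tina 
Race condition | Mia  
Login fails    | Tina 
Crash on save  | Dana 


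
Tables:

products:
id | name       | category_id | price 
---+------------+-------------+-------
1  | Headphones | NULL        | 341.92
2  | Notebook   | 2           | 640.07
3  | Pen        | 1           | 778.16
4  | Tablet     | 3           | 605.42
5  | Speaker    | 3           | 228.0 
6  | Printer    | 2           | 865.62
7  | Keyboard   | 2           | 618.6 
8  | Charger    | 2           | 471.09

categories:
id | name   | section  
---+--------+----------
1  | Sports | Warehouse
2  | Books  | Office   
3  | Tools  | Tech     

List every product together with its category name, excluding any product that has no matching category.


INNER JOIN keeps only products rows whose category_id matches an id in categories. Walk through each product:
  - product 1 (Headphones): category_id=NULL, no match -> dropped
  - product 2 (Notebook): category_id=2 -> matches Books
  - product 3 (Pen): category_id=1 -> matches Sports
  - product 4 (Tablet): category_id=3 -> matches Tools
  - product 5 (Speaker): category_id=3 -> matches Tools
  - product 6 (Printer): category_id=2 -> matches Books
  - product 7 (Keyboard): category_id=2 -> matches Books
  - product 8 (Charger): category_id=2 -> matches Books
So 1 of 8 rows is dropped.

SQL:
SELECT a.name, b.name AS category
FROM products a
INNER JOIN categories b ON a.category_id = b.id

Result:
name     | category
---------+---------
Notebook | Books   
Pen      | Sports  
Tablet   | Tools   
Speaker  | Tools   
Printer  | Books   
Keyboard | Books   
Charger  | Books   


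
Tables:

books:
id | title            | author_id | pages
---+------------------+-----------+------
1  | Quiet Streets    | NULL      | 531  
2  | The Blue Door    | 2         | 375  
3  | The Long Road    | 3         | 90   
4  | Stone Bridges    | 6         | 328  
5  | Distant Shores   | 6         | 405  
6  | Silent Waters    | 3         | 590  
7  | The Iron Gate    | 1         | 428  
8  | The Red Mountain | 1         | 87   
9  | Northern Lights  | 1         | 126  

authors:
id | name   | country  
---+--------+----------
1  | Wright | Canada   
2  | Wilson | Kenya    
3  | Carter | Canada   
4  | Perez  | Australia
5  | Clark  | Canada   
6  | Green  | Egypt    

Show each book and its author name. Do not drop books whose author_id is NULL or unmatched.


LEFT JOIN keeps every row from books (the left table); where author_id has no match in authors, the author columns become NULL. Walk through each book:
  - book 1 (Quiet Streets): author_id=NULL, no match -> kept with NULL
  - book 2 (The Blue Door): author_id=2 -> matches Wilson
  - book 3 (The Long Road): author_id=3 -> matches Carter
  - book 4 (Stone Bridges): author_id=6 -> matches Green
  - book 5 (Distant Shores): author_id=6 -> matches Green
  - book 6 (Silent Waters): author_id=3 -> matches Carter
  - book 7 (The Iron Gate): author_id=1 -> matches Wright
  - book 8 (The Red Mountain): author_id=1 -> matches Wright
  - book 9 (Northern Lights): author_id=1 -> matches Wright
All 9 rows appear; 1 has NULL author.

SQL:
SELECT a.title, b.name AS author
FROM books a
LEFT JOIN authors b ON a.author_id = b.id

Result:
title            | author
-----------------+-------
Quiet Streets    | NULL  
The Blue Door    | Wilson
The Long Road    | Carter
Stone Bridges    | Green 
Distant Shores   | Green 
Silent Waters    | Carter
The Iron Gate    | Wright
The Red Mountain | Wright
Northern Lights  | Wright


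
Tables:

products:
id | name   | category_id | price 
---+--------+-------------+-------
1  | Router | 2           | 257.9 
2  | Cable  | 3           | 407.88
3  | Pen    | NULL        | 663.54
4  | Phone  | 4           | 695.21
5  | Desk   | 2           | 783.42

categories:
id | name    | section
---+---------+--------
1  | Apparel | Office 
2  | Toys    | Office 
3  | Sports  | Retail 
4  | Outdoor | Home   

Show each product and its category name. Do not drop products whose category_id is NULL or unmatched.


LEFT JOIN keeps every row from products (the left table); where category_id has no match in categories, the category columns become NULL. Walk through each product:
  - product 1 (Router): category_id=2 -> matches Toys
  - product 2 (Cable): category_id=3 -> matches Sports
  - product 3 (Pen): category_id=NULL, no match -> kept with NULL
  - product 4 (Phone): category_id=4 -> matches Outdoor
  - product 5 (Desk): category_id=2 -> matches Toys
All 5 rows appear; 1 has NULL category.

SQL:
SELECT a.name, b.name AS category
FROM products a
LEFT JOIN categories b ON a.category_id = b.id

Result:
name   | category
-------+---------
Router | Toys    
Cable  | Sports  
Pen    | NULL    
Phone  | Outdoor 
Desk   | Toys    


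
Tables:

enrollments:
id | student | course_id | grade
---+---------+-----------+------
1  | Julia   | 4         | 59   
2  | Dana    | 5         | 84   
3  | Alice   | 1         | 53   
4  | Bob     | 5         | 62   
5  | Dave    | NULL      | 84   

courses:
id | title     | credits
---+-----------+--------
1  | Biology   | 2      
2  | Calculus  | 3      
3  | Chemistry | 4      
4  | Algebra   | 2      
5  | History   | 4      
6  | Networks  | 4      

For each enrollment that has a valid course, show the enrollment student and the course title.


INNER JOIN keeps only enrollments rows whose course_id matches an id in courses. Walk through each enrollment:
  - enrollment 1 (Julia): course_id=4 -> matches Algebra
  - enrollment 2 (Dana): course_id=5 -> matches History
  - enrollment 3 (Alice): course_id=1 -> matches Biology
  - enrollment 4 (Bob): course_id=5 -> matches History
  - enrollment 5 (Dave): course_id=NULL, no match -> dropped
So 1 of 5 rows is dropped.

SQL:
SELECT a.student, b.title AS course
FROM enrollments a
INNER JOIN courses b ON a.course_id = b.id

Result:
student | course 
--------+--------
Julia   | Algebra
Dana    | History
Alice   | Biology
Bob     | History


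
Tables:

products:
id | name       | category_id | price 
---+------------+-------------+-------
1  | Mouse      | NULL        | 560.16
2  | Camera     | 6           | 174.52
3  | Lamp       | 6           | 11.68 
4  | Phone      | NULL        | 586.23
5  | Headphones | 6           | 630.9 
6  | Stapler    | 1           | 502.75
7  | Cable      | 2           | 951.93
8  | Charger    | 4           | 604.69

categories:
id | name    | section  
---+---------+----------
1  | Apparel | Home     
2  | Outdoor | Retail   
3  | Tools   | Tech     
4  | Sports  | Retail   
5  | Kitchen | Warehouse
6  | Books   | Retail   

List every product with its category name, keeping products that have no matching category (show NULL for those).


LEFT JOIN keeps every row from products (the left table); where category_id has no match in categories, the category columns become NULL. Walk through each product:
  - product 1 (Mouse): category_id=NULL, no match -> kept with NULL
  - product 2 (Camera): category_id=6 -> matches Books
  - product 3 (Lamp): category_id=6 -> matches Books
  - product 4 (Phone): category_id=NULL, no match -> kept with NULL
  - product 5 (Headphones): category_id=6 -> matches Books
  - product 6 (Stapler): category_id=1 -> matches Apparel
  - product 7 (Cable): category_id=2 -> matches Outdoor
  - product 8 (Charger): category_id=4 -> matches Sports
All 8 rows appear; 2 have NULL category.

SQL:
SELECT a.name, b.name AS category
FROM products a
LEFT JOIN categories b ON a.category_id = b.id

Result:
name       | category
-----------+---------
Mouse      | NULL    
Camera     | Books   
Lamp       | Books   
Phone      | NULL    
Headphones | Books   
Stapler    | Apparel 
Cable      | Outdoor 
Charger    | Sports  


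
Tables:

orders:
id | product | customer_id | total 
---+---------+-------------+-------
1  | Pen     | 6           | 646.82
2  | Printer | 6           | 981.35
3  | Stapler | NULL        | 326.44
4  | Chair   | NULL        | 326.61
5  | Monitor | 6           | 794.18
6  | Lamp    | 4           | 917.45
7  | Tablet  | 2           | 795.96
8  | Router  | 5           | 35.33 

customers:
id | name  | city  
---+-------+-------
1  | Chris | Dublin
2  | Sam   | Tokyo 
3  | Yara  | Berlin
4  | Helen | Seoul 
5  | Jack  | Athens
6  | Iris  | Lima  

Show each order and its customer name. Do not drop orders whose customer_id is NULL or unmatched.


LEFT JOIN keeps every row from orders (the left table); where customer_id has no match in customers, the customer columns become NULL. Walk through each order:
  - order 1 (Pen): customer_id=6 -> matches Iris
  - order 2 (Printer): customer_id=6 -> matches Iris
  - order 3 (Stapler): customer_id=NULL, no match -> kept with NULL
  - order 4 (Chair): customer_id=NULL, no match -> kept with NULL
  - order 5 (Monitor): customer_id=6 -> matches Iris
  - order 6 (Lamp): customer_id=4 -> matches Helen
  - order 7 (Tablet): customer_id=2 -> matches Sam
  - order 8 (Router): customer_id=5 -> matches Jack
All 8 rows appear; 2 have NULL customer.

SQL:
SELECT a.product, b.name AS customer
FROM orders a
LEFT JOIN customers b ON a.customer_id = b.id

Result:
product | customer
--------+---------
Pen     | Iris    
Printer | Iris    
Stapler | NULL    
Chair   | NULL    
Monitor | Iris    
Lamp    | Helen   
Tablet  | Sam     
Router  | Jack    


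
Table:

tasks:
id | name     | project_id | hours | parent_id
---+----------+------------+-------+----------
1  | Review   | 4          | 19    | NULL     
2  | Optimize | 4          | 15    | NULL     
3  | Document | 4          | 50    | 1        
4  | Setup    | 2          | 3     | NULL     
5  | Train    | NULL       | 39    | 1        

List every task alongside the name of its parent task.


This is a self-join: tasks is joined to a second copy of itself, matching each row's parent_id to another row's id. Use LEFT JOIN so rows with parent_id=NULL are kept.
  - task 1 (Review): parent_id=NULL -> NULL
  - task 2 (Optimize): parent_id=NULL -> NULL
  - task 3 (Document): parent_id=1 -> Review
  - task 4 (Setup): parent_id=NULL -> NULL
  - task 5 (Train): parent_id=1 -> Review

SQL:
SELECT a.name AS item, b.name AS parent
FROM tasks a
LEFT JOIN tasks b ON a.parent_id = b.id

Result:
item     | parent
---------+-------
Review   | NULL  
Optimize | NULL  
Document | Review
Setup    | NULL  
Train    | Review


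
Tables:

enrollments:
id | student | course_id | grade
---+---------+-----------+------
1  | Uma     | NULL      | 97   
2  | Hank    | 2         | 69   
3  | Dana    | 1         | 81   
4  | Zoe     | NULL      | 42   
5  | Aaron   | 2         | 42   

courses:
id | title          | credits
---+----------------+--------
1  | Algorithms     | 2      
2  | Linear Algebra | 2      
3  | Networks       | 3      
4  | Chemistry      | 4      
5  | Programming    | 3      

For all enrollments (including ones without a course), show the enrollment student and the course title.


LEFT JOIN keeps every row from enrollments (the left table); where course_id has no match in courses, the course columns become NULL. Walk through each enrollment:
  - enrollment 1 (Uma): course_id=NULL, no match -> kept with NULL
  - enrollment 2 (Hank): course_id=2 -> matches Linear Algebra
  - enrollment 3 (Dana): course_id=1 -> matches Algorithms
  - enrollment 4 (Zoe): course_id=NULL, no match -> kept with NULL
  - enrollment 5 (Aaron): course_id=2 -> matches Linear Algebra
All 5 rows appear; 2 have NULL course.

SQL:
SELECT a.student, b.title AS course
FROM enrollments a
LEFT JOIN courses b ON a.course_id = b.id

Result:
student | course        
--------+---------------
Uma     | NULL          
Hank    | Linear Algebra
Dana    | Algorithms    
Zoe     | NULL          
Aaron   | Linear Algebra


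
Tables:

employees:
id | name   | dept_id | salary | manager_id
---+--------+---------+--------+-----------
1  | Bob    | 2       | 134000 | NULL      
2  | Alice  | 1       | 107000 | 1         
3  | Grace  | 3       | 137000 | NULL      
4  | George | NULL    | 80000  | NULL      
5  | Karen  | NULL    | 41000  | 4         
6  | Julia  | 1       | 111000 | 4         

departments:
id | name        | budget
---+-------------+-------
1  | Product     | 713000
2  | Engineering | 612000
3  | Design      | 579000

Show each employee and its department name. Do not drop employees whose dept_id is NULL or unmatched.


LEFT JOIN keeps every row from employees (the left table); where dept_id has no match in departments, the department columns become NULL. Walk through each employee:
  - employee 1 (Bob): dept_id=2 -> matches Engineering
  - employee 2 (Alice): dept_id=1 -> matches Product
  - employee 3 (Grace): dept_id=3 -> matches Design
  - employee 4 (George): dept_id=NULL, no match -> kept with NULL
  - employee 5 (Karen): dept_id=NULL, no match -> kept with NULL
  - employee 6 (Julia): dept_id=1 -> matches Product
All 6 rows appear; 2 have NULL department.

SQL:
SELECT a.name, b.name AS department
FROM employees a
LEFT JOIN departments b ON a.dept_id = b.id

Result:
name   | department 
-------+------------
Bob    | Engineering
Alice  | Product    
Grace  | Design     
George | NULL       
Karen  | NULL       
Julia  | Product    


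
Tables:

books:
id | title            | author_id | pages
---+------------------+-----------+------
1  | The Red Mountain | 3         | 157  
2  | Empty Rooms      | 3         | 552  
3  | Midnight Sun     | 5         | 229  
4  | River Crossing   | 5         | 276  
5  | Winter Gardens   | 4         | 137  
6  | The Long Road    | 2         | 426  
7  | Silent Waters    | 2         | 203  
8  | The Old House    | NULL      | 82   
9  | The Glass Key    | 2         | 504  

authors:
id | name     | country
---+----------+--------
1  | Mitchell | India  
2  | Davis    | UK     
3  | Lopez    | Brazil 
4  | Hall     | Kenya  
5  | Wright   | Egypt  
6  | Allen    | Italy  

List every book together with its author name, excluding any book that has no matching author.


INNER JOIN keeps only books rows whose author_id matches an id in authors. Walk through each book:
  - book 1 (The Red Mountain): author_id=3 -> matches Lopez
  - book 2 (Empty Rooms): author_id=3 -> matches Lopez
  - book 3 (Midnight Sun): author_id=5 -> matches Wright
  - book 4 (River Crossing): author_id=5 -> matches Wright
  - book 5 (Winter Gardens): author_id=4 -> matches Hall
  - book 6 (The Long Road): author_id=2 -> matches Davis
  - book 7 (Silent Waters): author_id=2 -> matches Davis
  - book 8 (The Old House): author_id=NULL, no match -> dropped
  - book 9 (The Glass Key): author_id=2 -> matches Davis
So 1 of 9 rows is dropped.

SQL:
SELECT a.title, b.name AS author
FROM books a
INNER JOIN authors b ON a.author_id = b.id

Result:
title            | author
-----------------+-------
The Red Mountain | Lopez 
Empty Rooms      | Lopez 
Midnight Sun     | Wright
River Crossing   | Wright
Winter Gardens   | Hall  
The Long Road    | Davis 
Silent Waters    | Davis 
The Glass Key    | Davis 


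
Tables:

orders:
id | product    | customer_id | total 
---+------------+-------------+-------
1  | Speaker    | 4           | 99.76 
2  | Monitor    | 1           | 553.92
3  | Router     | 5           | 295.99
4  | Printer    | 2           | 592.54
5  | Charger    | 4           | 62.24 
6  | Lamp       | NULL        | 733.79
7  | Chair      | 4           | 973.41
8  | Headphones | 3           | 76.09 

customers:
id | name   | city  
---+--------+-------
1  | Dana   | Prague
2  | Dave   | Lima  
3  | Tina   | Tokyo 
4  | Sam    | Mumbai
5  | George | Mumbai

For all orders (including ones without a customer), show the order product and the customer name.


LEFT JOIN keeps every row from orders (the left table); where customer_id has no match in customers, the customer columns become NULL. Walk through each order:
  - order 1 (Speaker): customer_id=4 -> matches Sam
  - order 2 (Monitor): customer_id=1 -> matches Dana
  - order 3 (Router): customer_id=5 -> matches George
  - order 4 (Printer): customer_id=2 -> matches Dave
  - order 5 (Charger): customer_id=4 -> matches Sam
  - order 6 (Lamp): customer_id=NULL, no match -> kept with NULL
  - order 7 (Chair): customer_id=4 -> matches Sam
  - order 8 (Headphones): customer_id=3 -> matches Tina
All 8 rows appear; 1 has NULL customer.

SQL:
SELECT a.product, b.name AS customer
FROM orders a
LEFT JOIN customers b ON a.customer_id = b.id

Result:
product    | customer
-----------+---------
Speaker    | Sam     
Monitor    | Dana    
Router     | George  
Printer    | Dave    
Charger    | Sam     
Lamp       | NULL    
Chair      | Sam     
Headphones | Tina    


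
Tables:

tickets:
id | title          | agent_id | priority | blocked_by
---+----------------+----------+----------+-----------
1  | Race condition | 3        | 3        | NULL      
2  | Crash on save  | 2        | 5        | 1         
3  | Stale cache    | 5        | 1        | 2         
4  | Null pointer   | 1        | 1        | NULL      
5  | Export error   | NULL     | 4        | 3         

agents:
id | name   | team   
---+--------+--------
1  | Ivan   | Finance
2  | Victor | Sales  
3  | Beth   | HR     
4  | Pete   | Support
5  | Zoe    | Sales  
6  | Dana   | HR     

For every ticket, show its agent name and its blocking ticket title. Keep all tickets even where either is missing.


Two LEFT JOINs from the same base table tickets: one to agents via agent_id, one to tickets itself via blocked_by. Both are LEFT so every ticket is preserved.
Match against agents:
  - ticket 1 (Race condition): agent_id=3 -> matches Beth
  - ticket 2 (Crash on save): agent_id=2 -> matches Victor
  - ticket 3 (Stale cache): agent_id=5 -> matches Zoe
  - ticket 4 (Null pointer): agent_id=1 -> matches Ivan
  - ticket 5 (Export error): agent_id=NULL, no match -> kept with NULL
Match against tickets (self):
  - ticket 1 (Race condition): blocked_by=NULL -> NULL
  - ticket 2 (Crash on save): blocked_by=1 -> Race condition
  - ticket 3 (Stale cache): blocked_by=2 -> Crash on save
  - ticket 4 (Null pointer): blocked_by=NULL -> NULL
  - ticket 5 (Export error): blocked_by=3 -> Stale cache

SQL:
SELECT a.title, b.name AS agent, c.title AS blocked_by
FROM tickets a
LEFT JOIN agents b ON a.agent_id = b.id
LEFT JOIN tickets c ON a.blocked_by = c.id

Result:
title          | agent  | blocked_by    
---------------+--------+---------------
Race condition | Beth   | NULL          
Crash on save  | Victor | Race condition
Stale cache    | Zoe    | Crash on save 
Null pointer   | Ivan   | NULL          
Export error   | NULL   | Stale cache   


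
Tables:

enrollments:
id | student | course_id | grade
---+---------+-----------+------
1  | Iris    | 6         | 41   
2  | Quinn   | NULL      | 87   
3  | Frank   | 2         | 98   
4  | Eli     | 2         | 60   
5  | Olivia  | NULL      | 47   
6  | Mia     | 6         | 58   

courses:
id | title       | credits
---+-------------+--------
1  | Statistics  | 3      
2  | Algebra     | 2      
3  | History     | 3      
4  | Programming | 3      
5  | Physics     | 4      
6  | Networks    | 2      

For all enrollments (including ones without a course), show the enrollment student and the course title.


LEFT JOIN keeps every row from enrollments (the left table); where course_id has no match in courses, the course columns become NULL. Walk through each enrollment:
  - enrollment 1 (Iris): course_id=6 -> matches Networks
  - enrollment 2 (Quinn): course_id=NULL, no match -> kept with NULL
  - enrollment 3 (Frank): course_id=2 -> matches Algebra
  - enrollment 4 (Eli): course_id=2 -> matches Algebra
  - enrollment 5 (Olivia): course_id=NULL, no match -> kept with NULL
  - enrollment 6 (Mia): course_id=6 -> matches Networks
All 6 rows appear; 2 have NULL course.

SQL:
SELECT a.student, b.title AS course
FROM enrollments a
LEFT JOIN courses b ON a.course_id = b.id

Result:
student | course  
--------+---------
Iris    | Networks
Quinn   | NULL    
Frank   | Algebra 
Eli     | Algebra 
Olivia  | NULL    
Mia     | Networks


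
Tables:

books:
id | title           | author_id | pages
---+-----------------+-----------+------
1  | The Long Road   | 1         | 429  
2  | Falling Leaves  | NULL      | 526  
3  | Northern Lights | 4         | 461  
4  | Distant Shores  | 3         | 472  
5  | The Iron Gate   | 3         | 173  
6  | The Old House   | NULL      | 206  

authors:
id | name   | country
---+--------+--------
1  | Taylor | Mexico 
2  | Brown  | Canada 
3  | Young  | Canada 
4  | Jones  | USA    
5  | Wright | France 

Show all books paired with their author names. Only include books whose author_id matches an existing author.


INNER JOIN keeps only books rows whose author_id matches an id in authors. Walk through each book:
  - book 1 (The Long Road): author_id=1 -> matches Taylor
  - book 2 (Falling Leaves): author_id=NULL, no match -> dropped
  - book 3 (Northern Lights): author_id=4 -> matches Jones
  - book 4 (Distant Shores): author_id=3 -> matches Young
  - book 5 (The Iron Gate): author_id=3 -> matches Young
  - book 6 (The Old House): author_id=NULL, no match -> dropped
So 2 of 6 rows are dropped.

SQL:
SELECT a.title, b.name AS author
FROM books a
INNER JOIN authors b ON a.author_id = b.id

Result:
title           | author
----------------+-------
The Long Road   | Taylor
Northern Lights | Jones 
Distant Shores  | Young 
The Iron Gate   | Young 


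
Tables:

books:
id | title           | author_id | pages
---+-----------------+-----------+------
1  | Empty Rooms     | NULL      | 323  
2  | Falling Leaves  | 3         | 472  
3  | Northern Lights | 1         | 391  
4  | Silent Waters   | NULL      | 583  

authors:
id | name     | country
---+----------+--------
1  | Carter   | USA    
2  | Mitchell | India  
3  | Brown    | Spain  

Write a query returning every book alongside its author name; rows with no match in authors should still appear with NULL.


LEFT JOIN keeps every row from books (the left table); where author_id has no match in authors, the author columns become NULL. Walk through each book:
  - book 1 (Empty Rooms): author_id=NULL, no match -> kept with NULL
  - book 2 (Falling Leaves): author_id=3 -> matches Brown
  - book 3 (Northern Lights): author_id=1 -> matches Carter
  - book 4 (Silent Waters): author_id=NULL, no match -> kept with NULL
All 4 rows appear; 2 have NULL author.

SQL:
SELECT a.title, b.name AS author
FROM books a
LEFT JOIN authors b ON a.author_id = b.id

Result:
title           | author
----------------+-------
Empty Rooms     | NULL  
Falling Leaves  | Brown 
Northern Lights | Carter
Silent Waters   | NULL  


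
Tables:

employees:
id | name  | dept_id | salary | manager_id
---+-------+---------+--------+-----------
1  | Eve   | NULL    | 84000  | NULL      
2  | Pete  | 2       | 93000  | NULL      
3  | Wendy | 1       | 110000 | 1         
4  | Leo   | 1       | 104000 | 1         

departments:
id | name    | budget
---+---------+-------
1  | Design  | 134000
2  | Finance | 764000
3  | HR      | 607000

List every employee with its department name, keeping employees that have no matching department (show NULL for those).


LEFT JOIN keeps every row from employees (the left table); where dept_id has no match in departments, the department columns become NULL. Walk through each employee:
  - employee 1 (Eve): dept_id=NULL, no match -> kept with NULL
  - employee 2 (Pete): dept_id=2 -> matches Finance
  - employee 3 (Wendy): dept_id=1 -> matches Design
  - employee 4 (Leo): dept_id=1 -> matches Design
All 4 rows appear; 1 has NULL department.

SQL:
SELECT a.name, b.name AS department
FROM employees a
LEFT JOIN departments b ON a.dept_id = b.id

Result:
name  | department
------+-----------
Eve   | NULL      
Pete  | Finance   
Wendy | Design    
Leo   | Design    


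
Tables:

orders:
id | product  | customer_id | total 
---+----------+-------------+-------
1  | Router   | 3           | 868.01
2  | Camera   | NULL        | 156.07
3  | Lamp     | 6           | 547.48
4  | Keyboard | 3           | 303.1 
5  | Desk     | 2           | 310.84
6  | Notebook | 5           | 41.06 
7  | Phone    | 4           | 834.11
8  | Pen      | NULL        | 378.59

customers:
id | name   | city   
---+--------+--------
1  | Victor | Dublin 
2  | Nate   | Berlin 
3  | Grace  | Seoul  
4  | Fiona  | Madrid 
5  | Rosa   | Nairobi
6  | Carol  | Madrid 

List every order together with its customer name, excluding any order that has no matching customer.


INNER JOIN keeps only orders rows whose customer_id matches an id in customers. Walk through each order:
  - order 1 (Router): customer_id=3 -> matches Grace
  - order 2 (Camera): customer_id=NULL, no match -> dropped
  - order 3 (Lamp): customer_id=6 -> matches Carol
  - order 4 (Keyboard): customer_id=3 -> matches Grace
  - order 5 (Desk): customer_id=2 -> matches Nate
  - order 6 (Notebook): customer_id=5 -> matches Rosa
  - order 7 (Phone): customer_id=4 -> matches Fiona
  - order 8 (Pen): customer_id=NULL, no match -> dropped
So 2 of 8 rows are dropped.

SQL:
SELECT a.product, b.name AS customer
FROM orders a
INNER JOIN customers b ON a.customer_id = b.id

Result:
product  | customer
---------+---------
Router   | Grace   
Lamp     | Carol   
Keyboard | Grace   
Desk     | Nate    
Notebook | Rosa    
Phone    | Fiona   


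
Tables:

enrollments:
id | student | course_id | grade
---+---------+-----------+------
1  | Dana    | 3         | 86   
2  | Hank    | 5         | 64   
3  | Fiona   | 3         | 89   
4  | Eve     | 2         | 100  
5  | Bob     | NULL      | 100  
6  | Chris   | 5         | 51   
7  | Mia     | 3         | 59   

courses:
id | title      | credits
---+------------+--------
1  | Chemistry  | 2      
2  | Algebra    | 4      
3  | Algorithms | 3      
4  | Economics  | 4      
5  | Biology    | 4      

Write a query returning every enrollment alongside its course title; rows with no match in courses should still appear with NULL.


LEFT JOIN keeps every row from enrollments (the left table); where course_id has no match in courses, the course columns become NULL. Walk through each enrollment:
  - enrollment 1 (Dana): course_id=3 -> matches Algorithms
  - enrollment 2 (Hank): course_id=5 -> matches Biology
  - enrollment 3 (Fiona): course_id=3 -> matches Algorithms
  - enrollment 4 (Eve): course_id=2 -> matches Algebra
  - enrollment 5 (Bob): course_id=NULL, no match -> kept with NULL
  - enrollment 6 (Chris): course_id=5 -> matches Biology
  - enrollment 7 (Mia): course_id=3 -> matches Algorithms
All 7 rows appear; 1 has NULL course.

SQL:
SELECT a.student, b.title AS course
FROM enrollments a
LEFT JOIN courses b ON a.course_id = b.id

Result:
student | course    
--------+-----------
Dana    | Algorithms
Hank    | Biology   
Fiona   | Algorithms
Eve     | Algebra   
Bob     | NULL      
Chris   | Biology   
Mia     | Algorithms


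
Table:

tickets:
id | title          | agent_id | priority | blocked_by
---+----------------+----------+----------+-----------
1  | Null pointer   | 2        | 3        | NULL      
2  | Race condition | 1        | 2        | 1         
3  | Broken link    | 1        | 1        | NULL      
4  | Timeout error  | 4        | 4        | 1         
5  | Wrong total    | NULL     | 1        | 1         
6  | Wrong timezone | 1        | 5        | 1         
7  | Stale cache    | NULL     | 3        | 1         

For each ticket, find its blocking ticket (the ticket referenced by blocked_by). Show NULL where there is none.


This is a self-join: tickets is joined to a second copy of itself, matching each row's blocked_by to another row's id. Use LEFT JOIN so rows with blocked_by=NULL are kept.
  - ticket 1 (Null pointer): blocked_by=NULL -> NULL
  - ticket 2 (Race condition): blocked_by=1 -> Null pointer
  - ticket 3 (Broken link): blocked_by=NULL -> NULL
  - ticket 4 (Timeout error): blocked_by=1 -> Null pointer
  - ticket 5 (Wrong total): blocked_by=1 -> Null pointer
  - ticket 6 (Wrong timezone): blocked_by=1 -> Null pointer
  - ticket 7 (Stale cache): blocked_by=1 -> Null pointer

SQL:
SELECT a.title AS item, b.title AS blocked_by
FROM tickets a
LEFT JOIN tickets b ON a.blocked_by = b.id

Result:
item           | blocked_by  
---------------+-------------
Null pointer   | NULL        
Race condition | Null pointer
Broken link    | NULL        
Timeout error  | Null pointer
Wrong total    | Null pointer
Wrong timezone | Null pointer
Stale cache    | Null pointer


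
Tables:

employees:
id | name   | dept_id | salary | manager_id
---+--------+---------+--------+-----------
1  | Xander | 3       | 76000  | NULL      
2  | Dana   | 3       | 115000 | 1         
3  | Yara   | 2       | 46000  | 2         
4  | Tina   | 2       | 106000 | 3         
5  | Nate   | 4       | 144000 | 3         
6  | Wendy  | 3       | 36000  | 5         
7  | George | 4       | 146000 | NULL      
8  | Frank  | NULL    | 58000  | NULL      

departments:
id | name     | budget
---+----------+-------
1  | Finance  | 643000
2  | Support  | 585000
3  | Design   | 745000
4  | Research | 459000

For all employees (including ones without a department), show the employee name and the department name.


LEFT JOIN keeps every row from employees (the left table); where dept_id has no match in departments, the department columns become NULL. Walk through each employee:
  - employee 1 (Xander): dept_id=3 -> matches Design
  - employee 2 (Dana): dept_id=3 -> matches Design
  - employee 3 (Yara): dept_id=2 -> matches Support
  - employee 4 (Tina): dept_id=2 -> matches Support
  - employee 5 (Nate): dept_id=4 -> matches Research
  - employee 6 (Wendy): dept_id=3 -> matches Design
  - employee 7 (George): dept_id=4 -> matches Research
  - employee 8 (Frank): dept_id=NULL, no match -> kept with NULL
All 8 rows appear; 1 has NULL department.

SQL:
SELECT a.name, b.name AS department
FROM employees a
LEFT JOIN departments b ON a.dept_id = b.id

Result:
name   | department
-------+-----------
Xander | Design    
Dana   | Design    
Yara   | Support   
Tina   | Support   
Nate   | Research  
Wendy  | Design    
George | Research  
Frank  | NULL      


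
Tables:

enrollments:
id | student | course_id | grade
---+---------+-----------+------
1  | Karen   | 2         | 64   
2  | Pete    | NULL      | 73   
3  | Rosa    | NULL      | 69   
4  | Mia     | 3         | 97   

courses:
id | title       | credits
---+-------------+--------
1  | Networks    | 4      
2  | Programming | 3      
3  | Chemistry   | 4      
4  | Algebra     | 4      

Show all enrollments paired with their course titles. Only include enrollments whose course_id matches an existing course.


INNER JOIN keeps only enrollments rows whose course_id matches an id in courses. Walk through each enrollment:
  - enrollment 1 (Karen): course_id=2 -> matches Programming
  - enrollment 2 (Pete): course_id=NULL, no match -> dropped
  - enrollment 3 (Rosa): course_id=NULL, no match -> dropped
  - enrollment 4 (Mia): course_id=3 -> matches Chemistry
So 2 of 4 rows are dropped.

SQL:
SELECT a.student, b.title AS course
FROM enrollments a
INNER JOIN courses b ON a.course_id = b.id

Result:
student | course     
--------+------------
Karen   | Programming
Mia     | Chemistry  


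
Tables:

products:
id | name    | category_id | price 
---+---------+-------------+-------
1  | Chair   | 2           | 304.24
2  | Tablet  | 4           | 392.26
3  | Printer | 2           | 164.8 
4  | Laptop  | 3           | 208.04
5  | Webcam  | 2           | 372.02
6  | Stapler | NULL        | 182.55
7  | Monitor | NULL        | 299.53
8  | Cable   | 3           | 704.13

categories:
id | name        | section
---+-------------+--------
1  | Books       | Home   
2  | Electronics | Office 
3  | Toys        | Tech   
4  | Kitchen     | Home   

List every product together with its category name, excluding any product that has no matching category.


INNER JOIN keeps only products rows whose category_id matches an id in categories. Walk through each product:
  - product 1 (Chair): category_id=2 -> matches Electronics
  - product 2 (Tablet): category_id=4 -> matches Kitchen
  - product 3 (Printer): category_id=2 -> matches Electronics
  - product 4 (Laptop): category_id=3 -> matches Toys
  - product 5 (Webcam): category_id=2 -> matches Electronics
  - product 6 (Stapler): category_id=NULL, no match -> dropped
  - product 7 (Monitor): category_id=NULL, no match -> dropped
  - product 8 (Cable): category_id=3 -> matches Toys
So 2 of 8 rows are dropped.

SQL:
SELECT a.name, b.name AS category
FROM products a
INNER JOIN categories b ON a.category_id = b.id

Result:
name    | category   
--------+------------
Chair   | Electronics
Tablet  | Kitchen    
Printer | Electronics
Laptop  | Toys       
Webcam  | Electronics
Cable   | Toys       


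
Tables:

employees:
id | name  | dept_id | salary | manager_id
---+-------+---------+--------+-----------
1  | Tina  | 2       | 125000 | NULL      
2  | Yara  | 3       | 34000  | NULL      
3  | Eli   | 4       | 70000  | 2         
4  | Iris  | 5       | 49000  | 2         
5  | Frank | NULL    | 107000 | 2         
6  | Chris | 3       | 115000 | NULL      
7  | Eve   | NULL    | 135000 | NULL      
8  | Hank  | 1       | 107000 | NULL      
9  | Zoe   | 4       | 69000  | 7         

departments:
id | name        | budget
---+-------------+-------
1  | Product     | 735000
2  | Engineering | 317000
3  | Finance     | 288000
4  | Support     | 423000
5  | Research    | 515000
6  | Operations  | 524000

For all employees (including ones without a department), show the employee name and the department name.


LEFT JOIN keeps every row from employees (the left table); where dept_id has no match in departments, the department columns become NULL. Walk through each employee:
  - employee 1 (Tina): dept_id=2 -> matches Engineering
  - employee 2 (Yara): dept_id=3 -> matches Finance
  - employee 3 (Eli): dept_id=4 -> matches Support
  - employee 4 (Iris): dept_id=5 -> matches Research
  - employee 5 (Frank): dept_id=NULL, no match -> kept with NULL
  - employee 6 (Chris): dept_id=3 -> matches Finance
  - employee 7 (Eve): dept_id=NULL, no match -> kept with NULL
  - employee 8 (Hank): dept_id=1 -> matches Product
  - employee 9 (Zoe): dept_id=4 -> matches Support
All 9 rows appear; 2 have NULL department.

SQL:
SELECT a.name, b.name AS department
FROM employees a
LEFT JOIN departments b ON a.dept_id = b.id

Result:
name  | department 
------+------------
Tina  | Engineering
Yara  | Finance    
Eli   | Support    
Iris  | Research   
Frank | NULL       
Chris | Finance    
Eve   | NULL       
Hank  | Product    
Zoe   | Support    


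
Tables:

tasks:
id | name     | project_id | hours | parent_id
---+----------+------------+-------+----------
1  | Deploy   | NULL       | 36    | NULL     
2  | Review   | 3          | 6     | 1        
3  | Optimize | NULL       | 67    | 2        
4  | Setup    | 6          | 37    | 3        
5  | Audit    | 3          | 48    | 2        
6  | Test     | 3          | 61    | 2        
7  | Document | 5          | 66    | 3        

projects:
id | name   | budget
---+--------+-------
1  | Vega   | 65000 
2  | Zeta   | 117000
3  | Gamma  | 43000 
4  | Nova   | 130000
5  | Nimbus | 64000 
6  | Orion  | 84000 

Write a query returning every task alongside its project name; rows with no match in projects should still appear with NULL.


LEFT JOIN keeps every row from tasks (the left table); where project_id has no match in projects, the project columns become NULL. Walk through each task:
  - task 1 (Deploy): project_id=NULL, no match -> kept with NULL
  - task 2 (Review): project_id=3 -> matches Gamma
  - task 3 (Optimize): project_id=NULL, no match -> kept with NULL
  - task 4 (Setup): project_id=6 -> matches Orion
  - task 5 (Audit): project_id=3 -> matches Gamma
  - task 6 (Test): project_id=3 -> matches Gamma
  - task 7 (Document): project_id=5 -> matches Nimbus
All 7 rows appear; 2 have NULL project.

SQL:
SELECT a.name, b.name AS project
FROM tasks a
LEFT JOIN projects b ON a.project_id = b.id

Result:
name     | project
---------+--------
Deploy   | NULL   
Review   | Gamma  
Optimize | NULL   
Setup    | Orion  
Audit    | Gamma  
Test     | Gamma  
Document | Nimbus 


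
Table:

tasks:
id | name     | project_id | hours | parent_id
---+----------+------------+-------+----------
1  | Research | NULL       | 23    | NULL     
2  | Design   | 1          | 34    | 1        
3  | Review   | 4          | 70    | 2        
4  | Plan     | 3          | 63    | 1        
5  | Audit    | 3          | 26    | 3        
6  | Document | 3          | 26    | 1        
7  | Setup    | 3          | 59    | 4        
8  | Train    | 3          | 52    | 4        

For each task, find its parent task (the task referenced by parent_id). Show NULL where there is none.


This is a self-join: tasks is joined to a second copy of itself, matching each row's parent_id to another row's id. Use LEFT JOIN so rows with parent_id=NULL are kept.
  - task 1 (Research): parent_id=NULL -> NULL
  - task 2 (Design): parent_id=1 -> Research
  - task 3 (Review): parent_id=2 -> Design
  - task 4 (Plan): parent_id=1 -> Research
  - task 5 (Audit): parent_id=3 -> Review
  - task 6 (Document): parent_id=1 -> Research
  - task 7 (Setup): parent_id=4 -> Plan
  - task 8 (Train): parent_id=4 -> Plan

SQL:
SELECT a.name AS item, b.name AS parent
FROM tasks a
LEFT JOIN tasks b ON a.parent_id = b.id

Result:
item     | parent  
---------+---------
Research | NULL    
Design   | Research
Review   | Design  
Plan     | Research
Audit    | Review  
Document | Research
Setup    | Plan    
Train    | Plan    
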